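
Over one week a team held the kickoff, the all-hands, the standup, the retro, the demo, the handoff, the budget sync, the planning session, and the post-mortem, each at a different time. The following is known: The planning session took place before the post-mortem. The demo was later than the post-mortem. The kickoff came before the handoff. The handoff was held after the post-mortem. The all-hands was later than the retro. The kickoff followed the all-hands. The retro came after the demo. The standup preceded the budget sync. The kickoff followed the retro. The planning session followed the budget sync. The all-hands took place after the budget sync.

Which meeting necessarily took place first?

the standup

The standup has a chain of constraints placing it before every other meeting, so the standup must be first.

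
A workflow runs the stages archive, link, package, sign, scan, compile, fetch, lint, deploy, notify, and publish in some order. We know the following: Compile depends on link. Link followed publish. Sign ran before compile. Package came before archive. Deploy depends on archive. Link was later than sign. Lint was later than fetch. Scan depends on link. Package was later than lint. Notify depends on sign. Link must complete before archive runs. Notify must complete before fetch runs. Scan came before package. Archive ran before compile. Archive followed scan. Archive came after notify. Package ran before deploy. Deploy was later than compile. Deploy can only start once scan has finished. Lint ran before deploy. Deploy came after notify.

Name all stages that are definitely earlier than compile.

archive, fetch, link, lint, notify, package, publish, scan, sign

Directly stated before compile: archive, link, and sign.
Fetch reaches compile via fetch → lint → package → archive → compile.
Lint reaches compile via lint → package → archive → compile.
Notify reaches compile via notify → archive → compile.
Likewise package, publish, and scan each reach compile by chaining the stated constraints.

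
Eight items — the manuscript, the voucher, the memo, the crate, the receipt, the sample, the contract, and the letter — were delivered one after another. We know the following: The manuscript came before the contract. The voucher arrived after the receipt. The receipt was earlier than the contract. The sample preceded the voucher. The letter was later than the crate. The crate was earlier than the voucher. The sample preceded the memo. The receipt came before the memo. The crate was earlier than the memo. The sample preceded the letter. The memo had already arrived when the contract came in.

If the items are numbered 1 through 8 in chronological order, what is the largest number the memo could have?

The memo must come before the contract — 1 item forced after it.
Everything else can be placed before the memo in some valid order, so the memo can sit as late as position 8 − 1 = 7.

7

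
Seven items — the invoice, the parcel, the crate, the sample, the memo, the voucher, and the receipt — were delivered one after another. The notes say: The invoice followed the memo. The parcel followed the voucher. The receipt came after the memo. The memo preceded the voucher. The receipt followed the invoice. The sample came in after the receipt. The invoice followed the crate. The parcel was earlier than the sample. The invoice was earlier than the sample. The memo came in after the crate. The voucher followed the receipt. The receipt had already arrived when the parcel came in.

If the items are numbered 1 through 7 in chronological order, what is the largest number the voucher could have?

The voucher must come before the parcel and the sample — 2 items forced after it.
Everything else can be placed before the voucher in some valid order, so the voucher can sit as late as position 7 − 2 = 5.

5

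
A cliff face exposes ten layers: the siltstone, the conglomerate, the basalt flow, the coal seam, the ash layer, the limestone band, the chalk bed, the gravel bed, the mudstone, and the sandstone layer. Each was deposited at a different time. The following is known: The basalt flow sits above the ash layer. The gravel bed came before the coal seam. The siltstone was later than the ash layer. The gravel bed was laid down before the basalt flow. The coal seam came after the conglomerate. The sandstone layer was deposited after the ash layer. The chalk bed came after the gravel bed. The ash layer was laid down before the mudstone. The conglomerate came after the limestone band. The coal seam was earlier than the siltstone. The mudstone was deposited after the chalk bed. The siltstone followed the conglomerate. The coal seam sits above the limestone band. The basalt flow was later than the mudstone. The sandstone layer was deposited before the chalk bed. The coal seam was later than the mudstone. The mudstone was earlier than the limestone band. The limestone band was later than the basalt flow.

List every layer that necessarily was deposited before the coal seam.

the ash layer, the basalt flow, the chalk bed, the conglomerate, the gravel bed, the limestone band, the mudstone, the sandstone layer

Directly stated before the coal seam: the conglomerate, the gravel bed, the limestone band, and the mudstone.
The ash layer reaches the coal seam via the ash layer → the mudstone → the coal seam.
The basalt flow reaches the coal seam via the basalt flow → the limestone band → the coal seam.
The chalk bed reaches the coal seam via the chalk bed → the mudstone → the coal seam.
Likewise the sandstone layer reaches the coal seam by chaining the stated constraints.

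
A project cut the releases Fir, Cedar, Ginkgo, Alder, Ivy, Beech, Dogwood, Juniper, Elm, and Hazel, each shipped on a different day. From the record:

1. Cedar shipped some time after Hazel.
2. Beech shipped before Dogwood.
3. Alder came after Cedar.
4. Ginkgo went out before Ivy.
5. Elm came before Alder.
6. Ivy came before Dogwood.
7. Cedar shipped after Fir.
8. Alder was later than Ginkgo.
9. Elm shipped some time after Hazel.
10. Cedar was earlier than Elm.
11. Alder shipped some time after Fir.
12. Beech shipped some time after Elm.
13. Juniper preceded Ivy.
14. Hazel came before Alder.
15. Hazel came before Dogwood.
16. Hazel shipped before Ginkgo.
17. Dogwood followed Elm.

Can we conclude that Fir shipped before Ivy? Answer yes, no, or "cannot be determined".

No chain of stated constraints runs from Fir to Ivy, and none runs from Ivy to Fir either.
So the relative order of Fir and Ivy is not fixed by the given facts.

cannot be determined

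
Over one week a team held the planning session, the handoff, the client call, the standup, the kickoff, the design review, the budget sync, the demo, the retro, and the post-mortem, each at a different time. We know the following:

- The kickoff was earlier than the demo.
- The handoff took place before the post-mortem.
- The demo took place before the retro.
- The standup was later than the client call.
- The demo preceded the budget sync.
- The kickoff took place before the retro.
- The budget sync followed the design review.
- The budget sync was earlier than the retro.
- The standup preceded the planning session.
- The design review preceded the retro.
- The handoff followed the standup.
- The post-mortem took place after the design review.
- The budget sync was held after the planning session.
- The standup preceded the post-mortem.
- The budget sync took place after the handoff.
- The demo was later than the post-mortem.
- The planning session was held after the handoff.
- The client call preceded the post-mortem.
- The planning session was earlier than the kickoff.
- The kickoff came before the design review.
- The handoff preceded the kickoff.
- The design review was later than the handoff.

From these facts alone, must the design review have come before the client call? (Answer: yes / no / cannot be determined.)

Tracing the constraints gives the client call → the standup → the handoff → the design review, so the client call must come before the design review.
That means the design review cannot be before the client call.

no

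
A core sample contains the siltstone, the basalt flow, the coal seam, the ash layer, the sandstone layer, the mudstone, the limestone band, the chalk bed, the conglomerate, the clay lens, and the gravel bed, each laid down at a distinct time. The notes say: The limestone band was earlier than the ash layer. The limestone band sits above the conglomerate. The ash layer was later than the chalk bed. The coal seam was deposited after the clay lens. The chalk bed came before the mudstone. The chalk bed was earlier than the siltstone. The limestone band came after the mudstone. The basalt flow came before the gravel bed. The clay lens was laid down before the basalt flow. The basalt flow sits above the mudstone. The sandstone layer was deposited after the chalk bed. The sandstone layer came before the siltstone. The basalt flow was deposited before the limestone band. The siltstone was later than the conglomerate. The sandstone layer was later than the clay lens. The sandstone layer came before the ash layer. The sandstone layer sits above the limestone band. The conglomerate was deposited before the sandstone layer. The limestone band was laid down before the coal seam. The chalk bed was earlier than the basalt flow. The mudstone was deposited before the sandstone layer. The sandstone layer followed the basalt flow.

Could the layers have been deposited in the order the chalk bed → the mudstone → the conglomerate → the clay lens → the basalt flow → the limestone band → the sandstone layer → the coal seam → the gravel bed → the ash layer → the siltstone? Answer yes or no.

Check each stated constraint against the proposed order — e.g. the chalk bed is ahead of the ash layer; the chalk bed is ahead of the siltstone. Every pair is in the required order; nothing is violated.

yes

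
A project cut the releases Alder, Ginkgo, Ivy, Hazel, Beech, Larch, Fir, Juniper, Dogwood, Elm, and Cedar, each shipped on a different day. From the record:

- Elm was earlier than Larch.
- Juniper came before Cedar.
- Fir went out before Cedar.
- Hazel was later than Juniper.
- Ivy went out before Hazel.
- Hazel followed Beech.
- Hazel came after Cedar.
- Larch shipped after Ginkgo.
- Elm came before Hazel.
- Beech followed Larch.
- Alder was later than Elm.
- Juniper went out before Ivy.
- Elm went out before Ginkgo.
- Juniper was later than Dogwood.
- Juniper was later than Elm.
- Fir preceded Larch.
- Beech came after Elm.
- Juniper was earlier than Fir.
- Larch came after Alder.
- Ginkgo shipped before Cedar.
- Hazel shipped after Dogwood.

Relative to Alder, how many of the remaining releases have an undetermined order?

Forced before Alder: Elm; forced after Alder: Beech, Hazel, and Larch.
That leaves Cedar, Dogwood, Fir, Ginkgo, Ivy, and Juniper with no forced order relative to Alder — 6.

6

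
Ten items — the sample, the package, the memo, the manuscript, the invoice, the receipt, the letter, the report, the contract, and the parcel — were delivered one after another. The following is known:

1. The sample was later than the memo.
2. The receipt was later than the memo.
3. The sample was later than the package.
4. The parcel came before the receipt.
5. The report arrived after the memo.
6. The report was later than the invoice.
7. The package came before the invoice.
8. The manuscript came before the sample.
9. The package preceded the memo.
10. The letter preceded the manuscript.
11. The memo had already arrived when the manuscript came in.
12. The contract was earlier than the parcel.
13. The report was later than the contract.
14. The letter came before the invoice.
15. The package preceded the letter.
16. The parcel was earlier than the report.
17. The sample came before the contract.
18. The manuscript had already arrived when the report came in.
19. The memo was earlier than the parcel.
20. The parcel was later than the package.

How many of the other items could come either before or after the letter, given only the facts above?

1

Forced before the letter: the package; forced after the letter: the contract, the invoice, the manuscript, the parcel, the receipt, the report, and the sample.
That leaves the memo with no forced order relative to the letter — 1.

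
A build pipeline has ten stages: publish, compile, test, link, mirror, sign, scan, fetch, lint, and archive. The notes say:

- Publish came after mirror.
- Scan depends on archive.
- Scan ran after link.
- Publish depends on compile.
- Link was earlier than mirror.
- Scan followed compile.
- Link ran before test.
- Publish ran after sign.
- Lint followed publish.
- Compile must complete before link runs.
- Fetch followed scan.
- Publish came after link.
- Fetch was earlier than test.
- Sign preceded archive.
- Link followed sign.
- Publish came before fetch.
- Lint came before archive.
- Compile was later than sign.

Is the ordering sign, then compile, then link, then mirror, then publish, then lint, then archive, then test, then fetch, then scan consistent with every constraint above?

The constraints require scan before fetch, but in the proposed sequence fetch appears ahead of scan. That one violation is enough.

no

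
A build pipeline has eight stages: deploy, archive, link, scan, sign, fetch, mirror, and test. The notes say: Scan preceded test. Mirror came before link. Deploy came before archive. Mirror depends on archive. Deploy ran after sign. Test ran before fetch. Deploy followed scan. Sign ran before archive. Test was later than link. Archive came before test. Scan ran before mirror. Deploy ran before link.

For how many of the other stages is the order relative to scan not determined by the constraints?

1

Forced after scan: archive, deploy, fetch, link, mirror, and test.
That leaves sign with no forced order relative to scan — 1.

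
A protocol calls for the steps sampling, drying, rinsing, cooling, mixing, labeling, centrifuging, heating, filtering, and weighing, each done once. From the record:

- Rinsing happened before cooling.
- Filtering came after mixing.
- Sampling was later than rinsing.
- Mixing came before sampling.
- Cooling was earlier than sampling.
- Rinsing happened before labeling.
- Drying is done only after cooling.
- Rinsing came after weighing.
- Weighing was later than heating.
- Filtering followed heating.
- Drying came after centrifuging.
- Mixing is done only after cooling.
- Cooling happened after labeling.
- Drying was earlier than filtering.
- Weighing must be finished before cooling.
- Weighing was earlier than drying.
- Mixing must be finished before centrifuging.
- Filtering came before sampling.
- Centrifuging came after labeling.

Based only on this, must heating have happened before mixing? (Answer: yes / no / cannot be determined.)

yes

Chain the constraints: heating → weighing → cooling → mixing. Each link is directly stated, so heating comes before mixing.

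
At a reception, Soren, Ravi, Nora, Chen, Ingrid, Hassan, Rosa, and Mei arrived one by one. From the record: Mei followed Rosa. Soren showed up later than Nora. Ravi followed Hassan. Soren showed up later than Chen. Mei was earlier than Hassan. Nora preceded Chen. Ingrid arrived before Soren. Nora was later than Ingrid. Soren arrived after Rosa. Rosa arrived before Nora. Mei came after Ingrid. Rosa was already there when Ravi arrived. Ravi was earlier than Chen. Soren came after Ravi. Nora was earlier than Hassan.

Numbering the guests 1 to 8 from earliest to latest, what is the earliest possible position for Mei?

Ingrid and Rosa must both come before Mei — 2 forced predecessors.
Nothing else is forced ahead of Mei, so their earliest slot is position 2 + 1 = 3.

3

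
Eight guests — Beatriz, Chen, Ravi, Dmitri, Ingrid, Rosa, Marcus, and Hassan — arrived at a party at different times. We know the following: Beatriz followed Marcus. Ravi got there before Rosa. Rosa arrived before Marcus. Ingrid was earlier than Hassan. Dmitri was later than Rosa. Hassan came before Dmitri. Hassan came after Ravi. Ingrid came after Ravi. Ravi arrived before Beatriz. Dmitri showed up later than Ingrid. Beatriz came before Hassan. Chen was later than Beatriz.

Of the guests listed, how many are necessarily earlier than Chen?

Directly stated before Chen: Beatriz.
Marcus reaches Chen via Marcus → Beatriz → Chen.
Ravi reaches Chen via Ravi → Beatriz → Chen.
Rosa reaches Chen via Rosa → Marcus → Beatriz → Chen.
No chain forces Dmitri (or any of the others) ahead of Chen.
That's Beatriz, Marcus, Ravi, and Rosa — 4 in all.

4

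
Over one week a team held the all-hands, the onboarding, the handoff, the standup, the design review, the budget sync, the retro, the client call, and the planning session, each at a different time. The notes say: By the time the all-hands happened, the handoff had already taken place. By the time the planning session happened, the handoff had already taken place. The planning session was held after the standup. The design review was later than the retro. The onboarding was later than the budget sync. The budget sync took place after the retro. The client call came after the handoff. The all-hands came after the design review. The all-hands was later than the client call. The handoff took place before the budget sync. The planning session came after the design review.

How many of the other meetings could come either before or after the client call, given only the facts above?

6

Forced before the client call: the handoff; forced after the client call: the all-hands.
That leaves the budget sync, the design review, the onboarding, the planning session, the retro, and the standup with no forced order relative to the client call — 6.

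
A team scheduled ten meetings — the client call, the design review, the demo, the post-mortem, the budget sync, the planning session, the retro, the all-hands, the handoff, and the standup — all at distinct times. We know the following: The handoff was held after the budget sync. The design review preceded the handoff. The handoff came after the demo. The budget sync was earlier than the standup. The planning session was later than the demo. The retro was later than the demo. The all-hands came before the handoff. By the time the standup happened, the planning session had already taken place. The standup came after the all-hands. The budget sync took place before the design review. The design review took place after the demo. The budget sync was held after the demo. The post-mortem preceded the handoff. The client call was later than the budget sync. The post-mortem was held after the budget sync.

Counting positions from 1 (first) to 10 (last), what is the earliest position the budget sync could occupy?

The demo must come before the budget sync — 1 forced predecessor.
Nothing else is forced ahead of the budget sync, so its earliest slot is position 1 + 1 = 2.

2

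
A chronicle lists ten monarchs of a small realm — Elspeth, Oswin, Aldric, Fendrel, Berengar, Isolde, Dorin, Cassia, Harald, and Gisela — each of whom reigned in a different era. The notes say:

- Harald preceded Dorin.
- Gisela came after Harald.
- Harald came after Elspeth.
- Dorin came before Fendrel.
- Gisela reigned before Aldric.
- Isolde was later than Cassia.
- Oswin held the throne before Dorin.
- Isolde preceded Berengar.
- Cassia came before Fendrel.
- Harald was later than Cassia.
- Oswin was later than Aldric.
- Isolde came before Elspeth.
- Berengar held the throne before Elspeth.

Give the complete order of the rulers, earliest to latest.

Cassia, Isolde, Berengar, Elspeth, Harald, Gisela, Aldric, Oswin, Dorin, Fendrel

The constraints fix every adjacent pair, so only one ordering works:
Cassia → Isolde → Berengar → Elspeth → Harald → Gisela → Aldric → Oswin → Dorin → Fendrel.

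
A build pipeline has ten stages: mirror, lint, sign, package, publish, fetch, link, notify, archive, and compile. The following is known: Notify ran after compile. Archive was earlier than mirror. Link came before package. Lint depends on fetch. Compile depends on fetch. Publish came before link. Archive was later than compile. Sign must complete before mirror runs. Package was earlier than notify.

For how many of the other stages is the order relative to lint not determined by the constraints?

8

Forced before lint: fetch.
That leaves archive, compile, link, mirror, notify, package, publish, and sign with no forced order relative to lint — 8.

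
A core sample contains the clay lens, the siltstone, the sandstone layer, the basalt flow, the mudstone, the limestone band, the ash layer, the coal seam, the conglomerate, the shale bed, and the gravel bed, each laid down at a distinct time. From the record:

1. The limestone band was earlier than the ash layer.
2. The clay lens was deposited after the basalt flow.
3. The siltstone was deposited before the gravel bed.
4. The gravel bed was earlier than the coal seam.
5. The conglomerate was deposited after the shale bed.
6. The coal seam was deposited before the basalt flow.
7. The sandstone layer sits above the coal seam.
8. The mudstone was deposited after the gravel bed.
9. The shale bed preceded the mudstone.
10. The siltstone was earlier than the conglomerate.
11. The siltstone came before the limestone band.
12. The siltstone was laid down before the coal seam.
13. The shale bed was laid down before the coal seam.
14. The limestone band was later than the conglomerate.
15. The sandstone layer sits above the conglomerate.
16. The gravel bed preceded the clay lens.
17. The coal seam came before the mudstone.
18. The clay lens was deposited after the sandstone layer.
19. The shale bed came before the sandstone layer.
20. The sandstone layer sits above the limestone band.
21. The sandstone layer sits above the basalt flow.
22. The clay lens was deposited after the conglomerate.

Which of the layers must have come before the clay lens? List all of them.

the basalt flow, the coal seam, the conglomerate, the gravel bed, the limestone band, the sandstone layer, the shale bed, the siltstone

Directly stated before the clay lens: the basalt flow, the conglomerate, the gravel bed, and the sandstone layer.
The coal seam reaches the clay lens via the coal seam → the basalt flow → the clay lens.
The limestone band reaches the clay lens via the limestone band → the sandstone layer → the clay lens.
The shale bed reaches the clay lens via the shale bed → the conglomerate → the clay lens.
Likewise the siltstone reaches the clay lens by chaining the stated constraints.
No chain forces the ash layer (or any of the others) ahead of the clay lens.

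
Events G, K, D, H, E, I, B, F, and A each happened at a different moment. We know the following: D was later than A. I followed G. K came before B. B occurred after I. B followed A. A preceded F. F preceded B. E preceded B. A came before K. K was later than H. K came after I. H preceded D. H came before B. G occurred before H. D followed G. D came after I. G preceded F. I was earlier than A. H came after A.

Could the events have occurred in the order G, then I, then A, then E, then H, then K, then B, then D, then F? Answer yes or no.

no

The constraints require F before B, but in the proposed sequence B appears ahead of F. That one violation is enough.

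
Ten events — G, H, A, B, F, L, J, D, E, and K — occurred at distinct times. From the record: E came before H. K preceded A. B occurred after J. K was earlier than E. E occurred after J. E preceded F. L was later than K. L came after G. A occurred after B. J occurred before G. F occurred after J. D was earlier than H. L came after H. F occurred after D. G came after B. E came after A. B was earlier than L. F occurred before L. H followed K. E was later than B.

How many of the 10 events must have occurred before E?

Directly stated before E: A, B, J, and K.
No chain forces F (or any of the others) ahead of E.
That's A, B, J, and K — 4 in all.

4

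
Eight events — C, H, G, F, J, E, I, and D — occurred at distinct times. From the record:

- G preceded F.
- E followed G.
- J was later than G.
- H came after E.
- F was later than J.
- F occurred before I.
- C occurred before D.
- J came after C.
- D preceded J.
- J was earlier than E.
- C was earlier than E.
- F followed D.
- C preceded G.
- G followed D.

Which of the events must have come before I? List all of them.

Directly stated before I: F.
C reaches I via C → D → F → I.
D reaches I via D → F → I.
G reaches I via G → F → I.
Likewise J reaches I by chaining the stated constraints.
No chain forces H (or any of the others) ahead of I.

C, D, F, G, J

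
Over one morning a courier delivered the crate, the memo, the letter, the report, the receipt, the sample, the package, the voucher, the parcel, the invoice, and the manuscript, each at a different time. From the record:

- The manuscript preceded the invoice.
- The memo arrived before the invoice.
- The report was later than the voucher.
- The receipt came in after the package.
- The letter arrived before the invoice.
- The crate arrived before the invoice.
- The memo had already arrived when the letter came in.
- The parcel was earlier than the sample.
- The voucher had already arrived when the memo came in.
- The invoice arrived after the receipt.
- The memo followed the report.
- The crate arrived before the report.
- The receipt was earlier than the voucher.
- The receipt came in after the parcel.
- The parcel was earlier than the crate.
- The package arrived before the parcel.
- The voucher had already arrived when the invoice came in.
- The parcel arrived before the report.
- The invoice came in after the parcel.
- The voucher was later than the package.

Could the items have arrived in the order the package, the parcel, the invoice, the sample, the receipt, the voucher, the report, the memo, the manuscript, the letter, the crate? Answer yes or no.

The constraints require the manuscript before the invoice, but in the proposed sequence the invoice appears ahead of the manuscript. That one violation is enough.

no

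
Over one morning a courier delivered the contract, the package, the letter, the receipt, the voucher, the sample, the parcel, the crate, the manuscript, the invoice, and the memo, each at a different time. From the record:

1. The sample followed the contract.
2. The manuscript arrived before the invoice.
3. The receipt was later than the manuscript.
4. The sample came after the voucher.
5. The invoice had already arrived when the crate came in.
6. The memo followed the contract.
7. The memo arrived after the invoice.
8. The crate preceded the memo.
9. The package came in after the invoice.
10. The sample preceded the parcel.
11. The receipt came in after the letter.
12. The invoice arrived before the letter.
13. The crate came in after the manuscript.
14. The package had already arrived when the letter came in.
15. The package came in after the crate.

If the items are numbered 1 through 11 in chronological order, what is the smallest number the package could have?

The crate, the invoice, and the manuscript must all come before the package — 3 forced predecessors.
Nothing else is forced ahead of the package, so its earliest slot is position 3 + 1 = 4.

4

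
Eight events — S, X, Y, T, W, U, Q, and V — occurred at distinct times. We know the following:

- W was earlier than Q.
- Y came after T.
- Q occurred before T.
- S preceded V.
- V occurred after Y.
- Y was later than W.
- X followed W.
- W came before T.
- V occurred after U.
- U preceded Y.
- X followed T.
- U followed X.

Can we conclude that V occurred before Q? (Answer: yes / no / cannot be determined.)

no

Tracing the constraints gives Q → T → Y → V, so Q must come before V.
That means V cannot be before Q.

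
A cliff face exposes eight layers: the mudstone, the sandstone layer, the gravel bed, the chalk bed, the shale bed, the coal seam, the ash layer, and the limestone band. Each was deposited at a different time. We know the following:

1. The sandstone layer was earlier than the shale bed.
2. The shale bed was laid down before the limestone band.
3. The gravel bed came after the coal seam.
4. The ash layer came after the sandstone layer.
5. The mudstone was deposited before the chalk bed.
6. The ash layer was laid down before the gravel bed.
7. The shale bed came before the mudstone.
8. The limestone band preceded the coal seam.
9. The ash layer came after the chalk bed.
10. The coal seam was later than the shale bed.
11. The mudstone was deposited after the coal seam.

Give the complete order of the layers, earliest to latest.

the sandstone layer, the shale bed, the limestone band, the coal seam, the mudstone, the chalk bed, the ash layer, the gravel bed

The constraints fix every adjacent pair, so only one ordering works:
the sandstone layer → the shale bed → the limestone band → the coal seam → the mudstone → the chalk bed → the ash layer → the gravel bed.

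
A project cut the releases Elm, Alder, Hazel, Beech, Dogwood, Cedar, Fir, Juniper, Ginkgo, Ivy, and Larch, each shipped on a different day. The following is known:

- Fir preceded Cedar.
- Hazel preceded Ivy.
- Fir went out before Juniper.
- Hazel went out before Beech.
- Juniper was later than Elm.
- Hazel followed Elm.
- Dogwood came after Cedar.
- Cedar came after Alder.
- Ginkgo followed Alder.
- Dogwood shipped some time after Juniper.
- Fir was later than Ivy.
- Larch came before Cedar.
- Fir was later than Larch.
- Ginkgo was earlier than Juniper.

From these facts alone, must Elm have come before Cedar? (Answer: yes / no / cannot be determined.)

Chain the constraints: Elm → Hazel → Ivy → Fir → Cedar. Each link is directly stated, so Elm comes before Cedar.

yes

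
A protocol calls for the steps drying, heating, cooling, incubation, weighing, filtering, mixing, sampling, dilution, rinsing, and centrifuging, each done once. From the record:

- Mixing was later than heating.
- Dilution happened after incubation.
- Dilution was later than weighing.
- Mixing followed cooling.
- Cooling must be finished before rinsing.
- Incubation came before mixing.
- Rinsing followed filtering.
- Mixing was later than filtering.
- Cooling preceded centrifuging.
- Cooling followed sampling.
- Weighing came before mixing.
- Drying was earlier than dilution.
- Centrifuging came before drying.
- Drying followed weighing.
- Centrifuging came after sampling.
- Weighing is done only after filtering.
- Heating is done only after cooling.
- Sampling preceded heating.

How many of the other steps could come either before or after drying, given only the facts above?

Forced before drying: centrifuging, cooling, filtering, sampling, and weighing; forced after drying: dilution.
That leaves heating, incubation, mixing, and rinsing with no forced order relative to drying — 4.

4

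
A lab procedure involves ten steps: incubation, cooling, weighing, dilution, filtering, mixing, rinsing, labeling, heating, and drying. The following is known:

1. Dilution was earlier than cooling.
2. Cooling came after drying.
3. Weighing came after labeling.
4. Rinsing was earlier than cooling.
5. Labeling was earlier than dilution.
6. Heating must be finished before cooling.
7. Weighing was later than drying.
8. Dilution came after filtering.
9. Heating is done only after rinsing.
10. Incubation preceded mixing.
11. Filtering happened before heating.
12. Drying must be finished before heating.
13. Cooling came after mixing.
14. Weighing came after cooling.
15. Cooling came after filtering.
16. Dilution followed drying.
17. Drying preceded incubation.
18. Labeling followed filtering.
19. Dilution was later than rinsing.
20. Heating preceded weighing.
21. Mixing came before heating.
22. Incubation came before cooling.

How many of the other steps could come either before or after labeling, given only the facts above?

5

Forced before labeling: filtering; forced after labeling: cooling, dilution, and weighing.
That leaves drying, heating, incubation, mixing, and rinsing with no forced order relative to labeling — 5.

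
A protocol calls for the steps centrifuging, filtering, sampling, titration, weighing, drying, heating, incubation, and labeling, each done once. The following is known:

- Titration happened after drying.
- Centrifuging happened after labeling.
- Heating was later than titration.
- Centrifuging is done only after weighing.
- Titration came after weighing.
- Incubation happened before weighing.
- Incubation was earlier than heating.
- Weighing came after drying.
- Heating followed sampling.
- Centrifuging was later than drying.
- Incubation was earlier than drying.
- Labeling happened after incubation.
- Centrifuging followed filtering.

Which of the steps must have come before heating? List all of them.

drying, incubation, sampling, titration, weighing

Directly stated before heating: incubation, sampling, and titration.
Drying reaches heating via drying → titration → heating.
Weighing reaches heating via weighing → titration → heating.
No chain forces labeling (or any of the others) ahead of heating.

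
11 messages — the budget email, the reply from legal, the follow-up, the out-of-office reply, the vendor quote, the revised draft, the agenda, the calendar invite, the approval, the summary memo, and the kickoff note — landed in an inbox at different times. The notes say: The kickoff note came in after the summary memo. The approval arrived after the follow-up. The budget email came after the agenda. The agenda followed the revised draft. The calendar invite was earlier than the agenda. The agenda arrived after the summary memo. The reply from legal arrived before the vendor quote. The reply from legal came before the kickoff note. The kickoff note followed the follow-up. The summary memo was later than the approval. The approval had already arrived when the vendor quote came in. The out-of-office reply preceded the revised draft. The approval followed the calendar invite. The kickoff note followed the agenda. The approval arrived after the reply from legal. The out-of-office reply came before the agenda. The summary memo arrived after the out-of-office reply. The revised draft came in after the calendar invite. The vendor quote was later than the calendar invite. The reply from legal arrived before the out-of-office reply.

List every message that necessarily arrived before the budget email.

the agenda, the approval, the calendar invite, the follow-up, the out-of-office reply, the reply from legal, the revised draft, the summary memo

Directly stated before the budget email: the agenda.
The approval reaches the budget email via the approval → the summary memo → the agenda → the budget email.
The calendar invite reaches the budget email via the calendar invite → the agenda → the budget email.
The follow-up reaches the budget email via the follow-up → the approval → the summary memo → the agenda → the budget email.
Likewise the out-of-office reply, the reply from legal, the revised draft, and the summary memo each reach the budget email by chaining the stated constraints.
No chain forces the kickoff note (or any of the others) ahead of the budget email.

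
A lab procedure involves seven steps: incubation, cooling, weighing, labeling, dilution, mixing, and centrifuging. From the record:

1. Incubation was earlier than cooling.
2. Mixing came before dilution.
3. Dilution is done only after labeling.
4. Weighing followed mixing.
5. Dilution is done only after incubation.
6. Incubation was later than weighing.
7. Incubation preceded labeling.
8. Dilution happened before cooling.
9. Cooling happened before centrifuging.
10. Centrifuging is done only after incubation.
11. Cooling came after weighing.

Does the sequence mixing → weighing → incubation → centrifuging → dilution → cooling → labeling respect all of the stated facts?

The constraints require labeling before dilution, but in the proposed sequence dilution appears ahead of labeling. That one violation is enough.

no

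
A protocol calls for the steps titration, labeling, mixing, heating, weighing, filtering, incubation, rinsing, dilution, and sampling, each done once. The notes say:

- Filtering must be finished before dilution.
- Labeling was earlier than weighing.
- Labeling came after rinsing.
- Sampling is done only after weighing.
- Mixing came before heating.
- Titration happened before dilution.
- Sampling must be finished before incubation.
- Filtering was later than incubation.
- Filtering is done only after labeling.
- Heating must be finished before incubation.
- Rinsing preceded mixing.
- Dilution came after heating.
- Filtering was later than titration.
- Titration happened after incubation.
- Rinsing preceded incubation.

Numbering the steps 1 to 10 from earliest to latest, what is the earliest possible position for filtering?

Heating, incubation, labeling, mixing, rinsing, sampling, titration, and weighing must all come before filtering — 8 forced predecessors.
Nothing else is forced ahead of filtering, so its earliest slot is position 8 + 1 = 9.

9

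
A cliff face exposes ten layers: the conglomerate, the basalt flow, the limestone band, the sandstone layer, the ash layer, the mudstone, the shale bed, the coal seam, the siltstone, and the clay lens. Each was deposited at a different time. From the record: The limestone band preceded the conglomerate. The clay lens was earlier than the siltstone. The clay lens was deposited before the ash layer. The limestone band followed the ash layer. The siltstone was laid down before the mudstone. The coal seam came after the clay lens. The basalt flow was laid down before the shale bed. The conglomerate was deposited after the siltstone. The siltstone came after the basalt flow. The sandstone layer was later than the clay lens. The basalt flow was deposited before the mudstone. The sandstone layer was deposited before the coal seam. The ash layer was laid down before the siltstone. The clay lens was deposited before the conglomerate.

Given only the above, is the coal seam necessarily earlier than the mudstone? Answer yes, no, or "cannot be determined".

cannot be determined

No chain of stated constraints runs from the coal seam to the mudstone, and none runs from the mudstone to the coal seam either.
So the relative order of the coal seam and the mudstone is not fixed by the given facts.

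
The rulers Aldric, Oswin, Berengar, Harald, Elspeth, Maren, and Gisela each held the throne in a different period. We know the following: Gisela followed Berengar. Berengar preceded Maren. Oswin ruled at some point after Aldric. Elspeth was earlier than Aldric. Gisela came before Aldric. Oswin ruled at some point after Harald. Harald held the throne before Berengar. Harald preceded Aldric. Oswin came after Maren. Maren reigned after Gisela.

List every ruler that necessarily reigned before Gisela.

Berengar, Harald

Directly stated before Gisela: Berengar.
Harald reaches Gisela via Harald → Berengar → Gisela.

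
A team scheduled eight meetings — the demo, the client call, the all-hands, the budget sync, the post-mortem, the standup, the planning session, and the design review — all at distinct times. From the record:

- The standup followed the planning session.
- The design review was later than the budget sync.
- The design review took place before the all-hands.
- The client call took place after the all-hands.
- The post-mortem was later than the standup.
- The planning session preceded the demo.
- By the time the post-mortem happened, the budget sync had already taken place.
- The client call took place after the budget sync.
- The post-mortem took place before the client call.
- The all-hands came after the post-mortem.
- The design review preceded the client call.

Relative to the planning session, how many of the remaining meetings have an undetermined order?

2

Forced after the planning session: the all-hands, the client call, the demo, the post-mortem, and the standup.
That leaves the budget sync and the design review with no forced order relative to the planning session — 2.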